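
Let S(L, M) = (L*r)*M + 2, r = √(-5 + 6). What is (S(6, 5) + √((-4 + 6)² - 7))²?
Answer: (32 + I*√3)² ≈ 1021.0 + 110.85*I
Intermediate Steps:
r = 1 (r = √1 = 1)
S(L, M) = 2 + L*M (S(L, M) = (L*1)*M + 2 = L*M + 2 = 2 + L*M)
(S(6, 5) + √((-4 + 6)² - 7))² = ((2 + 6*5) + √((-4 + 6)² - 7))² = ((2 + 30) + √(2² - 7))² = (32 + √(4 - 7))² = (32 + √(-3))² = (32 + I*√3)²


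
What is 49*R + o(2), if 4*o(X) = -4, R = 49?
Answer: 2400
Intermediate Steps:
o(X) = -1 (o(X) = (1/4)*(-4) = -1)
49*R + o(2) = 49*49 - 1 = 2401 - 1 = 2400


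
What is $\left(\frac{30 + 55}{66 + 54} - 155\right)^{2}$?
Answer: $\frac{13712209}{576} \approx 23806.0$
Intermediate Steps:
$\left(\frac{30 + 55}{66 + 54} - 155\right)^{2} = \left(\frac{85}{120} - 155\right)^{2} = \left(85 \cdot \frac{1}{120} - 155\right)^{2} = \left(\frac{17}{24} - 155\right)^{2} = \left(- \frac{3703}{24}\right)^{2} = \frac{13712209}{576}$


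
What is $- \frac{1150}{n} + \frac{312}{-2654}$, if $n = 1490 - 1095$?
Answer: $- \frac{317534}{104833} \approx -3.0289$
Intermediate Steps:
$n = 395$
$- \frac{1150}{n} + \frac{312}{-2654} = - \frac{1150}{395} + \frac{312}{-2654} = \left(-1150\right) \frac{1}{395} + 312 \left(- \frac{1}{2654}\right) = - \frac{230}{79} - \frac{156}{1327} = - \frac{317534}{104833}$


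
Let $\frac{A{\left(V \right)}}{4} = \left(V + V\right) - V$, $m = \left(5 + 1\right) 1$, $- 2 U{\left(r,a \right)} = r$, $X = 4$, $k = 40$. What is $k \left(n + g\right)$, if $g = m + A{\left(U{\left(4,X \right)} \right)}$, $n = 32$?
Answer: $1200$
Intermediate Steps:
$U{\left(r,a \right)} = - \frac{r}{2}$
$m = 6$ ($m = 6 \cdot 1 = 6$)
$A{\left(V \right)} = 4 V$ ($A{\left(V \right)} = 4 \left(\left(V + V\right) - V\right) = 4 \left(2 V - V\right) = 4 V$)
$g = -2$ ($g = 6 + 4 \left(\left(- \frac{1}{2}\right) 4\right) = 6 + 4 \left(-2\right) = 6 - 8 = -2$)
$k \left(n + g\right) = 40 \left(32 - 2\right) = 40 \cdot 30 = 1200$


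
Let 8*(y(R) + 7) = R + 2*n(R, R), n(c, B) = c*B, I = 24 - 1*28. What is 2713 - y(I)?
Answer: 5433/2 ≈ 2716.5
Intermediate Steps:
I = -4 (I = 24 - 28 = -4)
n(c, B) = B*c
y(R) = -7 + R**2/4 + R/8 (y(R) = -7 + (R + 2*(R*R))/8 = -7 + (R + 2*R**2)/8 = -7 + (R**2/4 + R/8) = -7 + R**2/4 + R/8)
2713 - y(I) = 2713 - (-7 + (1/4)*(-4)**2 + (1/8)*(-4)) = 2713 - (-7 + (1/4)*16 - 1/2) = 2713 - (-7 + 4 - 1/2) = 2713 - 1*(-7/2) = 2713 + 7/2 = 5433/2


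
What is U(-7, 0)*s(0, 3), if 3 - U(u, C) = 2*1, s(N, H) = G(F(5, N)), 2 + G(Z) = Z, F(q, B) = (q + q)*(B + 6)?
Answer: 58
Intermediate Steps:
F(q, B) = 2*q*(6 + B) (F(q, B) = (2*q)*(6 + B) = 2*q*(6 + B))
G(Z) = -2 + Z
s(N, H) = 58 + 10*N (s(N, H) = -2 + 2*5*(6 + N) = -2 + (60 + 10*N) = 58 + 10*N)
U(u, C) = 1 (U(u, C) = 3 - 2 = 1)
U(-7, 0)*s(0, 3) = 1*(58 + 10*0) = 1*(58 + 0) = 1*58 = 58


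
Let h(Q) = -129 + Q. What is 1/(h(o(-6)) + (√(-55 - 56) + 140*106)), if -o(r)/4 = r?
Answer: 14735/217120336 - I*√111/217120336 ≈ 6.7866e-5 - 4.8524e-8*I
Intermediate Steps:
o(r) = -4*r
1/(h(o(-6)) + (√(-55 - 56) + 140*106)) = 1/((-129 - 4*(-6)) + (√(-55 - 56) + 140*106)) = 1/((-129 + 24) + (√(-111) + 14840)) = 1/(-105 + (I*√111 + 14840)) = 1/(-105 + (14840 + I*√111)) = 1/(14735 + I*√111)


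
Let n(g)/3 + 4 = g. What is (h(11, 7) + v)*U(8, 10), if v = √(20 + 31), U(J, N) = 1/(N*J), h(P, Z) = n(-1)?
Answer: -3/16 + √51/80 ≈ -0.098232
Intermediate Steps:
n(g) = -12 + 3*g
h(P, Z) = -15 (h(P, Z) = -12 + 3*(-1) = -12 - 3 = -15)
U(J, N) = 1/(J*N)
v = √51 ≈ 7.1414
(h(11, 7) + v)*U(8, 10) = (-15 + √51)*(1/(8*10)) = (-15 + √51)*((⅛)*(⅒)) = (-15 + √51)*(1/80) = -3/16 + √51/80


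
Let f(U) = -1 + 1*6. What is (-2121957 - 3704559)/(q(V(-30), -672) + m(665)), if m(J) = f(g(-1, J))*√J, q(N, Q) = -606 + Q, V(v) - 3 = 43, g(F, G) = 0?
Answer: 7446287448/1616659 + 29132580*√665/1616659 ≈ 5070.7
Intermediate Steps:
V(v) = 46 (V(v) = 3 + 43 = 46)
f(U) = 5 (f(U) = -1 + 6 = 5)
m(J) = 5*√J
(-2121957 - 3704559)/(q(V(-30), -672) + m(665)) = (-2121957 - 3704559)/((-606 - 672) + 5*√665) = -5826516/(-1278 + 5*√665)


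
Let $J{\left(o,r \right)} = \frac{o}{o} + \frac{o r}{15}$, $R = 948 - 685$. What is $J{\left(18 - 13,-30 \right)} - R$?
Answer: $-272$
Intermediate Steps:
$R = 263$
$J{\left(o,r \right)} = 1 + \frac{o r}{15}$ ($J{\left(o,r \right)} = 1 + o r \frac{1}{15} = 1 + \frac{o r}{15}$)
$J{\left(18 - 13,-30 \right)} - R = \left(1 + \frac{1}{15} \left(18 - 13\right) \left(-30\right)\right) - 263 = \left(1 + \frac{1}{15} \cdot 5 \left(-30\right)\right) - 263 = \left(1 - 10\right) - 263 = -9 - 263 = -272$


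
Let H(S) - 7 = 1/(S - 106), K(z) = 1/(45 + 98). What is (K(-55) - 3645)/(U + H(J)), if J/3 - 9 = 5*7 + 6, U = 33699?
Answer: -2084936/19279845 ≈ -0.10814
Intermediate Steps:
J = 150 (J = 27 + 3*(5*7 + 6) = 27 + 3*(35 + 6) = 27 + 3*41 = 27 + 123 = 150)
K(z) = 1/143
H(S) = 7 + 1/(-106 + S) (H(S) = 7 + 1/(S - 106) = 7 + 1/(-106 + S))
(K(-55) - 3645)/(U + H(J)) = (1/143 - 3645)/(33699 + (-741 + 7*150)/(-106 + 150)) = -521234/(143*(33699 + (-741 + 1050)/44)) = -521234/(143*(33699 + (1/44)*309)) = -521234/(143*(33699 + 309/44)) = -521234/(143*1483065/44) = -521234/143*44/1483065 = -2084936/19279845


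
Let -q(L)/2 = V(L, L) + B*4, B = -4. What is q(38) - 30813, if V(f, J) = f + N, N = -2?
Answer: -30853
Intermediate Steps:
V(f, J) = -2 + f (V(f, J) = f - 2 = -2 + f)
q(L) = 36 - 2*L (q(L) = -2*((-2 + L) - 4*4) = -2*((-2 + L) - 16) = -2*(-18 + L) = 36 - 2*L)
q(38) - 30813 = (36 - 2*38) - 30813 = (36 - 76) - 30813 = -40 - 30813 = -30853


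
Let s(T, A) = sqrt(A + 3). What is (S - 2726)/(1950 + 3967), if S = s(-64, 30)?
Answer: -2726/5917 + sqrt(33)/5917 ≈ -0.45974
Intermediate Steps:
s(T, A) = sqrt(3 + A)
S = sqrt(33) (S = sqrt(3 + 30) = sqrt(33) ≈ 5.7446)
(S - 2726)/(1950 + 3967) = (sqrt(33) - 2726)/(1950 + 3967) = (-2726 + sqrt(33))/5917 = (-2726 + sqrt(33))*(1/5917) = -2726/5917 + sqrt(33)/5917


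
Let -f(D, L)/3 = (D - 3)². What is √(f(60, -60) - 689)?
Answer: 2*I*√2609 ≈ 102.16*I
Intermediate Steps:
f(D, L) = -3*(-3 + D)² (f(D, L) = -3*(D - 3)² = -3*(-3 + D)²)
√(f(60, -60) - 689) = √(-3*(-3 + 60)² - 689) = √(-3*57² - 689) = √(-3*3249 - 689) = √(-9747 - 689) = √(-10436) = 2*I*√2609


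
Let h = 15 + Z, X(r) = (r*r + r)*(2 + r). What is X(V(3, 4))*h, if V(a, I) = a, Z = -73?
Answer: -3480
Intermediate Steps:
X(r) = (2 + r)*(r + r²) (X(r) = (r² + r)*(2 + r) = (r + r²)*(2 + r) = (2 + r)*(r + r²))
h = -58 (h = 15 - 73 = -58)
X(V(3, 4))*h = (3*(2 + 3² + 3*3))*(-58) = (3*(2 + 9 + 9))*(-58) = (3*20)*(-58) = 60*(-58) = -3480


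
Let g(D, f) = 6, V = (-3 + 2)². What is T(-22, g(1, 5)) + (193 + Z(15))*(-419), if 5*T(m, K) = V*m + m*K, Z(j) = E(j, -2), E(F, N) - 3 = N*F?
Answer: -347924/5 ≈ -69585.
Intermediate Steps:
V = 1 (V = (-1)² = 1)
E(F, N) = 3 + F*N (E(F, N) = 3 + N*F = 3 + F*N)
Z(j) = 3 - 2*j (Z(j) = 3 + j*(-2) = 3 - 2*j)
T(m, K) = m/5 + K*m/5 (T(m, K) = (1*m + m*K)/5 = (m + K*m)/5 = m/5 + K*m/5)
T(-22, g(1, 5)) + (193 + Z(15))*(-419) = (⅕)*(-22)*(1 + 6) + (193 + (3 - 2*15))*(-419) = (⅕)*(-22)*7 + (193 + (3 - 30))*(-419) = -154/5 + (193 - 27)*(-419) = -154/5 + 166*(-419) = -154/5 - 69554 = -347924/5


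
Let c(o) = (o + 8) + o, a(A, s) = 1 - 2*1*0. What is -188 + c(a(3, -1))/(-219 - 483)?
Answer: -65993/351 ≈ -188.01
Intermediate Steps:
a(A, s) = 1 (a(A, s) = 1 - 2*0 = 1 + 0 = 1)
c(o) = 8 + 2*o (c(o) = (8 + o) + o = 8 + 2*o)
-188 + c(a(3, -1))/(-219 - 483) = -188 + (8 + 2*1)/(-219 - 483) = -188 + (8 + 2)/(-702) = -188 - 1/702*10 = -188 - 5/351 = -65993/351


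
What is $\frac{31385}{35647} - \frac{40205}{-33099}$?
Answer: $\frac{13219250}{6309519} \approx 2.0951$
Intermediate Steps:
$\frac{31385}{35647} - \frac{40205}{-33099} = 31385 \cdot \frac{1}{35647} - - \frac{215}{177} = \frac{31385}{35647} + \frac{215}{177} = \frac{13219250}{6309519}$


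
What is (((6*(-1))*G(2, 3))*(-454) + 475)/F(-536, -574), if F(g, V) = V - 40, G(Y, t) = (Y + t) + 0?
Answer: -14095/614 ≈ -22.956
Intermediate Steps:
G(Y, t) = Y + t
F(g, V) = -40 + V
(((6*(-1))*G(2, 3))*(-454) + 475)/F(-536, -574) = (((6*(-1))*(2 + 3))*(-454) + 475)/(-40 - 574) = (-6*5*(-454) + 475)/(-614) = (-30*(-454) + 475)*(-1/614) = (13620 + 475)*(-1/614) = 14095*(-1/614) = -14095/614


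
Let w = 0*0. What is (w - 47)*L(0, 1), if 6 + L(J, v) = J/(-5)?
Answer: 282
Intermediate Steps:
L(J, v) = -6 - J/5 (L(J, v) = -6 + J/(-5) = -6 + J*(-⅕) = -6 - J/5)
w = 0
(w - 47)*L(0, 1) = (0 - 47)*(-6 - ⅕*0) = -47*(-6 + 0) = -47*(-6) = 282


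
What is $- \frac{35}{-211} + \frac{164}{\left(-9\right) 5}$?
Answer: $- \frac{33029}{9495} \approx -3.4786$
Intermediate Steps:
$- \frac{35}{-211} + \frac{164}{\left(-9\right) 5} = \left(-35\right) \left(- \frac{1}{211}\right) + \frac{164}{-45} = \frac{35}{211} + 164 \left(- \frac{1}{45}\right) = \frac{35}{211} - \frac{164}{45} = - \frac{33029}{9495}$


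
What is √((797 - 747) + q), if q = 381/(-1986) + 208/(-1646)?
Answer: √14747312575006/544826 ≈ 7.0485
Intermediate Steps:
q = -173369/544826 (q = 381*(-1/1986) + 208*(-1/1646) = -127/662 - 104/823 = -173369/544826 ≈ -0.31821)
√((797 - 747) + q) = √((797 - 747) - 173369/544826) = √(50 - 173369/544826) = √(27067931/544826) = √14747312575006/544826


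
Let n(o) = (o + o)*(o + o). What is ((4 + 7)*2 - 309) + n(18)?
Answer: 1009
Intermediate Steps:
n(o) = 4*o² (n(o) = (2*o)*(2*o) = 4*o²)
((4 + 7)*2 - 309) + n(18) = ((4 + 7)*2 - 309) + 4*18² = (11*2 - 309) + 4*324 = (22 - 309) + 1296 = -287 + 1296 = 1009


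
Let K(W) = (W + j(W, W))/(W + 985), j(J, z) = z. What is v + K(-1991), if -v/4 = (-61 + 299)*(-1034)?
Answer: 495139095/503 ≈ 9.8437e+5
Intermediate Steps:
v = 984368 (v = -4*(-61 + 299)*(-1034) = -952*(-1034) = -4*(-246092) = 984368)
K(W) = 2*W/(985 + W) (K(W) = (W + W)/(W + 985) = (2*W)/(985 + W) = 2*W/(985 + W))
v + K(-1991) = 984368 + 2*(-1991)/(985 - 1991) = 984368 + 2*(-1991)/(-1006) = 984368 + 2*(-1991)*(-1/1006) = 984368 + 1991/503 = 495139095/503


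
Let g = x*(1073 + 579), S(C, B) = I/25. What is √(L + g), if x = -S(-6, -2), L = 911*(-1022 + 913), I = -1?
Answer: 3*I*√275647/5 ≈ 315.01*I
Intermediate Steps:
S(C, B) = -1/25
L = -99299 (L = 911*(-109) = -99299)
x = 1/25 (x = -1*(-1/25) = 1/25 ≈ 0.040000)
g = 1652/25 (g = (1073 + 579)/25 = (1/25)*1652 = 1652/25 ≈ 66.080)
√(L + g) = √(-99299 + 1652/25) = √(-2480823/25) = 3*I*√275647/5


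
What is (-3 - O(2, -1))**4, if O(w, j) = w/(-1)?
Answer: 1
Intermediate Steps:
O(w, j) = -w (O(w, j) = w*(-1) = -w)
(-3 - O(2, -1))**4 = (-3 - (-1)*2)**4 = (-3 - 1*(-2))**4 = (-3 + 2)**4 = (-1)**4 = 1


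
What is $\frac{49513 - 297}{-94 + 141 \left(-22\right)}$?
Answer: $- \frac{12304}{799} \approx -15.399$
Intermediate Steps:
$\frac{49513 - 297}{-94 + 141 \left(-22\right)} = \frac{49216}{-94 - 3102} = \frac{49216}{-3196} = 49216 \left(- \frac{1}{3196}\right) = - \frac{12304}{799}$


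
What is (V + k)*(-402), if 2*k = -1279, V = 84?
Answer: 223311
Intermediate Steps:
k = -1279/2 (k = (½)*(-1279) = -1279/2 ≈ -639.50)
(V + k)*(-402) = (84 - 1279/2)*(-402) = -1111/2*(-402) = 223311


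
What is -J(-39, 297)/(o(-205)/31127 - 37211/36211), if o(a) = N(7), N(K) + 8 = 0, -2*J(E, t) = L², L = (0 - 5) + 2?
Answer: -3381419391/772370990 ≈ -4.3780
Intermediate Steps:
L = -3 (L = -5 + 2 = -3)
J(E, t) = -9/2 (J(E, t) = -½*(-3)² = -½*9 = -9/2)
N(K) = -8 (N(K) = -8 + 0 = -8)
o(a) = -8
-J(-39, 297)/(o(-205)/31127 - 37211/36211) = -(-9)/(2*(-8/31127 - 37211/36211)) = -(-9)/(2*(-1158556485/1127139797)) = -(-9)*(-1127139797)/(2*1158556485) = -1*3381419391/772370990 = -3381419391/772370990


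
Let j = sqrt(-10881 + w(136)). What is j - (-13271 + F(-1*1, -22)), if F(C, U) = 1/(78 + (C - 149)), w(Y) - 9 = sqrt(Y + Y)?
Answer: 955513/72 + 2*sqrt(-2718 + sqrt(17)) ≈ 13271.0 + 104.19*I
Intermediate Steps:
w(Y) = 9 + sqrt(2)*sqrt(Y) (w(Y) = 9 + sqrt(Y + Y) = 9 + sqrt(2*Y) = 9 + sqrt(2)*sqrt(Y))
F(C, U) = 1/(-71 + C) (F(C, U) = 1/(78 + (-149 + C)) = 1/(-71 + C))
j = sqrt(-10872 + 4*sqrt(17)) (j = sqrt(-10881 + (9 + sqrt(2)*sqrt(136))) = sqrt(-10881 + (9 + sqrt(2)*(2*sqrt(34)))) = sqrt(-10881 + (9 + 4*sqrt(17))) = sqrt(-10872 + 4*sqrt(17)) ≈ 104.19*I)
j - (-13271 + F(-1*1, -22)) = 2*sqrt(-2718 + sqrt(17)) - (-13271 + 1/(-71 - 1*1)) = 2*sqrt(-2718 + sqrt(17)) - (-13271 + 1/(-71 - 1)) = 2*sqrt(-2718 + sqrt(17)) - (-13271 + 1/(-72)) = 2*sqrt(-2718 + sqrt(17)) - (-13271 - 1/72) = 2*sqrt(-2718 + sqrt(17)) - 1*(-955513/72) = 2*sqrt(-2718 + sqrt(17)) + 955513/72 = 955513/72 + 2*sqrt(-2718 + sqrt(17))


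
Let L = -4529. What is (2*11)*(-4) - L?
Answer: 4441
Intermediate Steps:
(2*11)*(-4) - L = (2*11)*(-4) - 1*(-4529) = 22*(-4) + 4529 = -88 + 4529 = 4441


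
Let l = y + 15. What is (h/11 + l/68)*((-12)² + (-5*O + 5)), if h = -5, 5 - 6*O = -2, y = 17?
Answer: 859/374 ≈ 2.2968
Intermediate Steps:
O = 7/6 (O = ⅚ - ⅙*(-2) = ⅚ + ⅓ = 7/6 ≈ 1.1667)
l = 32 (l = 17 + 15 = 32)
(h/11 + l/68)*((-12)² + (-5*O + 5)) = (-5/11 + 32/68)*((-12)² + (-5*7/6 + 5)) = (-5*1/11 + 32*(1/68))*(144 + (-35/6 + 5)) = (-5/11 + 8/17)*(144 - ⅚) = (3/187)*(859/6) = 859/374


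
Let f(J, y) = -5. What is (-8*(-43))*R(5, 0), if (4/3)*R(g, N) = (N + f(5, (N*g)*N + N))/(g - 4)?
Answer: -1290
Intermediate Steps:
R(g, N) = 3*(-5 + N)/(4*(-4 + g)) (R(g, N) = 3*((N - 5)/(g - 4))/4 = 3*((-5 + N)/(-4 + g))/4 = 3*(-5 + N)/(4*(-4 + g)))
(-8*(-43))*R(5, 0) = (-8*(-43))*(3*(-5 + 0)/(4*(-4 + 5))) = 344*((3/4)*(-5)/1) = 344*((3/4)*1*(-5)) = 344*(-15/4) = -1290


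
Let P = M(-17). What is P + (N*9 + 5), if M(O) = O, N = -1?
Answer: -21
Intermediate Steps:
P = -17
P + (N*9 + 5) = -17 + (-1*9 + 5) = -17 + (-9 + 5) = -17 - 4 = -21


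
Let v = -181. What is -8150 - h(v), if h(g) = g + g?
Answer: -7788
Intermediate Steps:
h(g) = 2*g
-8150 - h(v) = -8150 - 2*(-181) = -8150 - 1*(-362) = -8150 + 362 = -7788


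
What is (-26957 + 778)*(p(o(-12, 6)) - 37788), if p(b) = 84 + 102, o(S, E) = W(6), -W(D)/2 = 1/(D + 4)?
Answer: 984382758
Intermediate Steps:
W(D) = -2/(4 + D) (W(D) = -2/(D + 4) = -2/(4 + D))
o(S, E) = -1/5 (o(S, E) = -2/(4 + 6) = -2/10 = -2*1/10 = -1/5)
p(b) = 186
(-26957 + 778)*(p(o(-12, 6)) - 37788) = (-26957 + 778)*(186 - 37788) = -26179*(-37602) = 984382758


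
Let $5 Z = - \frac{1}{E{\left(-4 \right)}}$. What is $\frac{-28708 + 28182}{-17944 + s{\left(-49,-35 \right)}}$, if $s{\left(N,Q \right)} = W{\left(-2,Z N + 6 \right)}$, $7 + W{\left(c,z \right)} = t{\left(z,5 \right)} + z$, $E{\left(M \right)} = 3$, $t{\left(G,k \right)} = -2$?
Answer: $\frac{3945}{134578} \approx 0.029314$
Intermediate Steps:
$Z = - \frac{1}{15}$ ($Z = \frac{\left(-1\right) \frac{1}{3}}{5} = \frac{1}{5} \left(- \frac{1}{3}\right) = - \frac{1}{15} \approx -0.066667$)
$W{\left(c,z \right)} = -9 + z$ ($W{\left(c,z \right)} = -7 + \left(-2 + z\right) = -9 + z$)
$s{\left(N,Q \right)} = -3 - \frac{N}{15}$ ($s{\left(N,Q \right)} = -9 - \left(-6 + \frac{N}{15}\right) = -3 - \frac{N}{15}$)
$\frac{-28708 + 28182}{-17944 + s{\left(-49,-35 \right)}} = \frac{-28708 + 28182}{-17944 - - \frac{4}{15}} = - \frac{526}{-17944 + \left(-3 + \frac{49}{15}\right)} = - \frac{526}{-17944 + \frac{4}{15}} = - \frac{526}{- \frac{269156}{15}} = \left(-526\right) \left(- \frac{15}{269156}\right) = \frac{3945}{134578}$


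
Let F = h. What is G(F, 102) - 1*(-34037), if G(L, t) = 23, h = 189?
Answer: 34060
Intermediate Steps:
F = 189
G(F, 102) - 1*(-34037) = 23 - 1*(-34037) = 23 + 34037 = 34060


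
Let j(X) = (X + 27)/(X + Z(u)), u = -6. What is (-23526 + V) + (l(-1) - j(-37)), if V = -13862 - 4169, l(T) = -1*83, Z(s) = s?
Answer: -1790530/43 ≈ -41640.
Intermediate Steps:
j(X) = (27 + X)/(-6 + X) (j(X) = (X + 27)/(X - 6) = (27 + X)/(-6 + X))
l(T) = -83
V = -18031
(-23526 + V) + (l(-1) - j(-37)) = (-23526 - 18031) + (-83 - (27 - 37)/(-6 - 37)) = -41557 + (-83 - (-10)/(-43)) = -41557 + (-83 - (-1)*(-10)/43) = -41557 + (-83 - 1*10/43) = -41557 + (-83 - 10/43) = -41557 - 3579/43 = -1790530/43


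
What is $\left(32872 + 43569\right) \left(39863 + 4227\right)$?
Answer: $3370283690$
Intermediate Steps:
$\left(32872 + 43569\right) \left(39863 + 4227\right) = 76441 \cdot 44090 = 3370283690$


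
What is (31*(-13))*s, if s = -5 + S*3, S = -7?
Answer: 10478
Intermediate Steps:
s = -26 (s = -5 - 7*3 = -5 - 21 = -26)
(31*(-13))*s = (31*(-13))*(-26) = -403*(-26) = 10478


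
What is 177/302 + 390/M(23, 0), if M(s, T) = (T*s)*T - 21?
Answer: -38021/2114 ≈ -17.985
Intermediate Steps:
M(s, T) = -21 + s*T² (M(s, T) = s*T² - 21 = -21 + s*T²)
177/302 + 390/M(23, 0) = 177/302 + 390/(-21 + 23*0²) = 177*(1/302) + 390/(-21 + 23*0) = 177/302 + 390/(-21 + 0) = 177/302 + 390/(-21) = 177/302 + 390*(-1/21) = 177/302 - 130/7 = -38021/2114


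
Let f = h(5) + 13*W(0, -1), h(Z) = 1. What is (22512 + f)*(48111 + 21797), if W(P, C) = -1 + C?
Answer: 1572021196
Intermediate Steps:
f = -25 (f = 1 + 13*(-1 - 1) = 1 + 13*(-2) = 1 - 26 = -25)
(22512 + f)*(48111 + 21797) = (22512 - 25)*(48111 + 21797) = 22487*69908 = 1572021196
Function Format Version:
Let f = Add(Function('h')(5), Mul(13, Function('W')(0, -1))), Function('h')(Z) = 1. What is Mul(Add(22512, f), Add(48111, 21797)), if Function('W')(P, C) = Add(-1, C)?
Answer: 1572021196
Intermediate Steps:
f = -25 (f = Add(1, Mul(13, Add(-1, -1))) = Add(1, Mul(13, -2)) = Add(1, -26) = -25)
Mul(Add(22512, f), Add(48111, 21797)) = Mul(Add(22512, -25), Add(48111, 21797)) = Mul(22487, 69908) = 1572021196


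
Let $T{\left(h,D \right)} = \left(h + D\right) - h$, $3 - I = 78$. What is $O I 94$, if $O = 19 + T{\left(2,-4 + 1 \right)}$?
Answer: $-112800$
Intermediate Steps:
$I = -75$ ($I = 3 - 78 = -75$)
$T{\left(h,D \right)} = D$ ($T{\left(h,D \right)} = \left(D + h\right) - h = D$)
$O = 16$ ($O = 19 + \left(-4 + 1\right) = 19 - 3 = 16$)
$O I 94 = 16 \left(-75\right) 94 = \left(-1200\right) 94 = -112800$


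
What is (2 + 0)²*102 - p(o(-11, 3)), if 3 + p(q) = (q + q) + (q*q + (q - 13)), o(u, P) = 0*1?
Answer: 424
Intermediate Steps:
o(u, P) = 0
p(q) = -16 + q² + 3*q (p(q) = -3 + ((q + q) + (q*q + (q - 13))) = -3 + (2*q + (q² + (-13 + q))) = -3 + (2*q + (-13 + q + q²)) = -3 + (-13 + q² + 3*q) = -16 + q² + 3*q)
(2 + 0)²*102 - p(o(-11, 3)) = (2 + 0)²*102 - (-16 + 0² + 3*0) = 2²*102 - (-16 + 0 + 0) = 4*102 - 1*(-16) = 408 + 16 = 424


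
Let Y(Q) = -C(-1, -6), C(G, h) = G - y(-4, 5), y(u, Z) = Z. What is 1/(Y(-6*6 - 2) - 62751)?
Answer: -1/62745 ≈ -1.5938e-5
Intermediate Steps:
C(G, h) = -5 + G (C(G, h) = G - 1*5 = G - 5 = -5 + G)
Y(Q) = 6 (Y(Q) = -(-5 - 1) = -1*(-6) = 6)
1/(Y(-6*6 - 2) - 62751) = 1/(6 - 62751) = 1/(-62745) = -1/62745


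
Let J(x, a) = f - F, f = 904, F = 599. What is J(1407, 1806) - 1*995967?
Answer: -995662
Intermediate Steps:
J(x, a) = 305 (J(x, a) = 904 - 1*599 = 904 - 599 = 305)
J(1407, 1806) - 1*995967 = 305 - 1*995967 = 305 - 995967 = -995662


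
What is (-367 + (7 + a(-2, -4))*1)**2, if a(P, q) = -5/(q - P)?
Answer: 511225/4 ≈ 1.2781e+5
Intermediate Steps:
(-367 + (7 + a(-2, -4))*1)**2 = (-367 + (7 + 5/(-2 - 1*(-4)))*1)**2 = (-367 + (7 + 5/(-2 + 4))*1)**2 = (-367 + (7 + 5/2)*1)**2 = (-367 + (19/2)*1)**2 = (-367 + 19/2)**2 = (-715/2)**2 = 511225/4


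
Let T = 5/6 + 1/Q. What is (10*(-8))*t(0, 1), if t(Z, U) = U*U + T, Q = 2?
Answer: -560/3 ≈ -186.67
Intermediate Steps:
T = 4/3 (T = 5/6 + 1/2 = 4/3 ≈ 1.3333)
t(Z, U) = 4/3 + U**2 (t(Z, U) = U*U + 4/3 = U**2 + 4/3 = 4/3 + U**2)
(10*(-8))*t(0, 1) = (10*(-8))*(4/3 + 1**2) = -80*(4/3 + 1) = -80*7/3 = -560/3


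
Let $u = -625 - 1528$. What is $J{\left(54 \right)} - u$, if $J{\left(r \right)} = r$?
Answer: $2207$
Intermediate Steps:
$u = -2153$ ($u = -625 - 1528 = -2153$)
$J{\left(54 \right)} - u = 54 - -2153 = 54 + 2153 = 2207$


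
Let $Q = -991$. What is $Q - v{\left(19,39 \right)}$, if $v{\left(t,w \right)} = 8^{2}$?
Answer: $-1055$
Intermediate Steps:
$v{\left(t,w \right)} = 64$
$Q - v{\left(19,39 \right)} = -991 - 64 = -1055$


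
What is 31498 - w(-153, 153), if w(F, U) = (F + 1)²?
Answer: 8394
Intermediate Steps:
w(F, U) = (1 + F)²
31498 - w(-153, 153) = 31498 - (1 - 153)² = 31498 - 1*(-152)² = 31498 - 1*23104 = 31498 - 23104 = 8394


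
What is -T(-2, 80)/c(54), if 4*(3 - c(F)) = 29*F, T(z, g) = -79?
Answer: -158/777 ≈ -0.20335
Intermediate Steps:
c(F) = 3 - 29*F/4
-T(-2, 80)/c(54) = -(-79)/(3 - 29/4*54) = -(-79)/(3 - 783/2) = -(-79)/(-777/2) = -(-79)*(-2)/777 = -1*158/777 = -158/777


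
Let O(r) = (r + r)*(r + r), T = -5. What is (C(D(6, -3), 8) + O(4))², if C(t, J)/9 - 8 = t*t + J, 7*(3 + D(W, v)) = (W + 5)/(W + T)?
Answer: 123032464/2401 ≈ 51242.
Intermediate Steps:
D(W, v) = -3 + (5 + W)/(7*(-5 + W)) (D(W, v) = -3 + ((W + 5)/(W - 5))/7 = -3 + ((5 + W)/(-5 + W))/7 = -3 + (5 + W)/(7*(-5 + W)))
C(t, J) = 72 + 9*J + 9*t² (C(t, J) = 72 + 9*(t*t + J) = 72 + 9*(t² + J) = 72 + 9*(J + t²) = 72 + (9*J + 9*t²) = 72 + 9*J + 9*t²)
O(r) = 4*r² (O(r) = (2*r)*(2*r) = 4*r²)
(C(D(6, -3), 8) + O(4))² = ((72 + 9*8 + 9*(10*(11 - 2*6)/(7*(-5 + 6)))²) + 4*4²)² = ((72 + 72 + 9*((10/7)*(11 - 12)/1)²) + 4*16)² = ((72 + 72 + 9*((10/7)*1*(-1))²) + 64)² = ((72 + 72 + 9*(-10/7)²) + 64)² = ((72 + 72 + 9*(100/49)) + 64)² = ((72 + 72 + 900/49) + 64)² = (7956/49 + 64)² = (11092/49)² = 123032464/2401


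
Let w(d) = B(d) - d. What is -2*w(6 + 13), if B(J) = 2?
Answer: 34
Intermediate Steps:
w(d) = 2 - d
-2*w(6 + 13) = -2*(2 - (6 + 13)) = -2*(2 - 1*19) = -2*(2 - 19) = -2*(-17) = 34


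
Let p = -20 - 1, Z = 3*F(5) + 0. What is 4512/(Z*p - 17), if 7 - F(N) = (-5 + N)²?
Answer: -2256/229 ≈ -9.8515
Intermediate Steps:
F(N) = 7 - (-5 + N)²
Z = 21 (Z = 3*(7 - (-5 + 5)²) + 0 = 3*(7 - 1*0²) + 0 = 3*(7 - 1*0) + 0 = 3*(7 + 0) + 0 = 3*7 + 0 = 21 + 0 = 21)
p = -21
4512/(Z*p - 17) = 4512/(21*(-21) - 17) = 4512/(-441 - 17) = 4512/(-458) = 4512*(-1/458) = -2256/229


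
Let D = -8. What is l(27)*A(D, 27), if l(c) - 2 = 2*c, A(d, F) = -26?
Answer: -1456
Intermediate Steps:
l(c) = 2 + 2*c
l(27)*A(D, 27) = (2 + 2*27)*(-26) = (2 + 54)*(-26) = 56*(-26) = -1456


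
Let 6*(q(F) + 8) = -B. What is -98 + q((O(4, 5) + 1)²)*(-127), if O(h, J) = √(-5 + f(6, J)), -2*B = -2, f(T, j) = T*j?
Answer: 5635/6 ≈ 939.17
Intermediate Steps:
B = 1 (B = -½*(-2) = 1)
O(h, J) = √(-5 + 6*J)
q(F) = -49/6 (q(F) = -8 + (-1*1)/6 = -8 + (⅙)*(-1) = -8 - ⅙ = -49/6)
-98 + q((O(4, 5) + 1)²)*(-127) = -98 - 49/6*(-127) = -98 + 6223/6 = 5635/6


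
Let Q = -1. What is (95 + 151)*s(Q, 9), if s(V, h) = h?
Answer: 2214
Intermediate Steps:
(95 + 151)*s(Q, 9) = (95 + 151)*9 = 246*9 = 2214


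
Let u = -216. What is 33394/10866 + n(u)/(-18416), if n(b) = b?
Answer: 38583185/12506766 ≈ 3.0850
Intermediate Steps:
33394/10866 + n(u)/(-18416) = 33394/10866 - 216/(-18416) = 33394*(1/10866) - 216*(-1/18416) = 16697/5433 + 27/2302 = 38583185/12506766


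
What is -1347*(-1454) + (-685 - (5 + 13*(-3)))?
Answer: 1957887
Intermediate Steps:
-1347*(-1454) + (-685 - (5 + 13*(-3))) = 1958538 + (-685 - (5 - 39)) = 1958538 + (-685 - 1*(-34)) = 1958538 + (-685 + 34) = 1958538 - 651 = 1957887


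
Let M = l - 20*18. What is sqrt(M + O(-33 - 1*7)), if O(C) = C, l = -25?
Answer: 5*I*sqrt(17) ≈ 20.616*I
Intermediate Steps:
M = -385 (M = -25 - 20*18 = -25 - 360 = -385)
sqrt(M + O(-33 - 1*7)) = sqrt(-385 + (-33 - 1*7)) = sqrt(-385 + (-33 - 7)) = sqrt(-385 - 40) = sqrt(-425) = 5*I*sqrt(17)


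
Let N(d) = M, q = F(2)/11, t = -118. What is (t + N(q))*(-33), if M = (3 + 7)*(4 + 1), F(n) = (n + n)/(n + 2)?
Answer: 2244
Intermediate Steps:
F(n) = 2*n/(2 + n) (F(n) = (2*n)/(2 + n) = 2*n/(2 + n))
M = 50 (M = 10*5 = 50)
q = 1/11 (q = (2*2/(2 + 2))/11 = (2*2/4)*(1/11) = (2*2*(1/4))*(1/11) = 1*(1/11) = 1/11 ≈ 0.090909)
N(d) = 50
(t + N(q))*(-33) = (-118 + 50)*(-33) = -68*(-33) = 2244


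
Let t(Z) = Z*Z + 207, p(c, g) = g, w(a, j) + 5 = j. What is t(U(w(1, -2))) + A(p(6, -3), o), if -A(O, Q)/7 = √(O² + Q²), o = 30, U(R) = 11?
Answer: 328 - 21*√101 ≈ 116.95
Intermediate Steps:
w(a, j) = -5 + j
t(Z) = 207 + Z² (t(Z) = Z² + 207 = 207 + Z²)
A(O, Q) = -7*√(O² + Q²)
t(U(w(1, -2))) + A(p(6, -3), o) = (207 + 11²) - 7*√((-3)² + 30²) = (207 + 121) - 7*√(9 + 900) = 328 - 21*√101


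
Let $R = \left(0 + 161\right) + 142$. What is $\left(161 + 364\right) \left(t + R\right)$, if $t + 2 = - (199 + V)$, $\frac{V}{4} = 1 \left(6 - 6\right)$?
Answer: $53550$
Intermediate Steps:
$R = 303$ ($R = 161 + 142 = 303$)
$V = 0$ ($V = 4 \cdot 1 \left(6 - 6\right) = 4 \cdot 1 \cdot 0 = 4 \cdot 0 = 0$)
$t = -201$ ($t = -2 - \left(199 + 0\right) = -2 - 199 = -201$)
$\left(161 + 364\right) \left(t + R\right) = \left(161 + 364\right) \left(-201 + 303\right) = 525 \cdot 102 = 53550$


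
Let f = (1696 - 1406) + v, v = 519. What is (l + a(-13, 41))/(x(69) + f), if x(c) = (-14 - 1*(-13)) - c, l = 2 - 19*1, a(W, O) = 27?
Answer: 10/739 ≈ 0.013532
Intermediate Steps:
l = -17 (l = 2 - 19 = -17)
x(c) = -1 - c (x(c) = (-14 + 13) - c = -1 - c)
f = 809 (f = (1696 - 1406) + 519 = 290 + 519 = 809)
(l + a(-13, 41))/(x(69) + f) = (-17 + 27)/((-1 - 1*69) + 809) = 10/((-1 - 69) + 809) = 10/(-70 + 809) = 10/739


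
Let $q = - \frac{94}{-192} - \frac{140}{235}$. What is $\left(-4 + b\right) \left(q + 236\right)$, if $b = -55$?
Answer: $- \frac{62796827}{4512} \approx -13918.0$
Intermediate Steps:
$q = - \frac{479}{4512}$ ($q = \left(-94\right) \left(- \frac{1}{192}\right) - \frac{28}{47} = \frac{47}{96} - \frac{28}{47} = - \frac{479}{4512} \approx -0.10616$)
$\left(-4 + b\right) \left(q + 236\right) = \left(-4 - 55\right) \left(- \frac{479}{4512} + 236\right) = \left(-59\right) \frac{1064353}{4512} = - \frac{62796827}{4512}$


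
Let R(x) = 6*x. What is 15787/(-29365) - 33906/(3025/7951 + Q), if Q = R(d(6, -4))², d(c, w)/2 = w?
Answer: -1172237447959/76861331155 ≈ -15.251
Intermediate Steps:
d(c, w) = 2*w
Q = 2304 (Q = (6*(2*(-4)))² = (6*(-8))² = (-48)² = 2304)
15787/(-29365) - 33906/(3025/7951 + Q) = 15787/(-29365) - 33906/(3025/7951 + 2304) = 15787*(-1/29365) - 33906/(3025*(1/7951) + 2304) = -15787/29365 - 33906/(3025/7951 + 2304) = -15787/29365 - 33906/18322129/7951 = -15787/29365 - 33906*7951/18322129 = -15787/29365 - 269586606/18322129 = -1172237447959/76861331155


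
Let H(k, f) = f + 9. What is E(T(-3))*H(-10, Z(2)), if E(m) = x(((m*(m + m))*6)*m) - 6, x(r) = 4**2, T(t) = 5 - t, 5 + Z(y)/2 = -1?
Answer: -30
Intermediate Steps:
Z(y) = -12 (Z(y) = -10 + 2*(-1) = -10 - 2 = -12)
H(k, f) = 9 + f
x(r) = 16
E(m) = 10 (E(m) = 16 - 6 = 10)
E(T(-3))*H(-10, Z(2)) = 10*(9 - 12) = 10*(-3) = -30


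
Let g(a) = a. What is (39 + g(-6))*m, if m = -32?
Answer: -1056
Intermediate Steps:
(39 + g(-6))*m = (39 - 6)*(-32) = 33*(-32) = -1056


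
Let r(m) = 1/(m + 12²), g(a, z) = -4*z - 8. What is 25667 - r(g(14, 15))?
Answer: 1950691/76 ≈ 25667.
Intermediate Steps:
g(a, z) = -8 - 4*z
r(m) = 1/(144 + m) (r(m) = 1/(m + 144) = 1/(144 + m))
25667 - r(g(14, 15)) = 25667 - 1/(144 + (-8 - 4*15)) = 25667 - 1/(144 + (-8 - 60)) = 25667 - 1/(144 - 68) = 25667 - 1/76 = 1950691/76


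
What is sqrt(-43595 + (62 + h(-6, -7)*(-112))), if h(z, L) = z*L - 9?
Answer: I*sqrt(47229) ≈ 217.32*I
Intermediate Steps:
h(z, L) = -9 + L*z (h(z, L) = L*z - 9 = -9 + L*z)
sqrt(-43595 + (62 + h(-6, -7)*(-112))) = sqrt(-43595 + (62 + (-9 - 7*(-6))*(-112))) = sqrt(-43595 + (62 + (-9 + 42)*(-112))) = sqrt(-43595 + (62 + 33*(-112))) = sqrt(-43595 + (62 - 3696)) = sqrt(-43595 - 3634) = sqrt(-47229) = I*sqrt(47229)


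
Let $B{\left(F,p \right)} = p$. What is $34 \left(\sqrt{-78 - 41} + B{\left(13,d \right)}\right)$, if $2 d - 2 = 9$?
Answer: $187 + 34 i \sqrt{119} \approx 187.0 + 370.9 i$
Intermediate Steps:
$d = \frac{11}{2}$ ($d = 1 + \frac{1}{2} \cdot 9 = 1 + \frac{9}{2} = \frac{11}{2} \approx 5.5$)
$34 \left(\sqrt{-78 - 41} + B{\left(13,d \right)}\right) = 34 \left(\sqrt{-78 - 41} + \frac{11}{2}\right) = 34 \left(\sqrt{-119} + \frac{11}{2}\right) = 34 \left(i \sqrt{119} + \frac{11}{2}\right) = 34 \left(\frac{11}{2} + i \sqrt{119}\right) = 187 + 34 i \sqrt{119}$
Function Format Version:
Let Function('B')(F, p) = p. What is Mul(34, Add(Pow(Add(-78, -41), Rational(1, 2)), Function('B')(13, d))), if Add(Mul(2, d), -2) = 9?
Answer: Add(187, Mul(34, I, Pow(119, Rational(1, 2)))) ≈ Add(187.00, Mul(370.90, I))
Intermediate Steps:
d = Rational(11, 2) (d = Add(1, Mul(Rational(1, 2), 9)) = Add(1, Rational(9, 2)) = Rational(11, 2) ≈ 5.5000)
Mul(34, Add(Pow(Add(-78, -41), Rational(1, 2)), Function('B')(13, d))) = Mul(34, Add(Pow(Add(-78, -41), Rational(1, 2)), Rational(11, 2))) = Mul(34, Add(Pow(-119, Rational(1, 2)), Rational(11, 2))) = Mul(34, Add(Mul(I, Pow(119, Rational(1, 2))), Rational(11, 2))) = Mul(34, Add(Rational(11, 2), Mul(I, Pow(119, Rational(1, 2))))) = Add(187, Mul(34, I, Pow(119, Rational(1, 2))))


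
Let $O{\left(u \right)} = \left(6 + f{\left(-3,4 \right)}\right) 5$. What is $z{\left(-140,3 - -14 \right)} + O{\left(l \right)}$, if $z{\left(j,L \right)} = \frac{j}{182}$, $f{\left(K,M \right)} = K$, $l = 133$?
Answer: $\frac{185}{13} \approx 14.231$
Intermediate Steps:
$z{\left(j,L \right)} = \frac{j}{182}$ ($z{\left(j,L \right)} = j \frac{1}{182} = \frac{j}{182}$)
$O{\left(u \right)} = 15$ ($O{\left(u \right)} = \left(6 - 3\right) 5 = 3 \cdot 5 = 15$)
$z{\left(-140,3 - -14 \right)} + O{\left(l \right)} = \frac{1}{182} \left(-140\right) + 15 = - \frac{10}{13} + 15 = \frac{185}{13}$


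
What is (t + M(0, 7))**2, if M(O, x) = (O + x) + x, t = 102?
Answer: 13456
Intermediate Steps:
M(O, x) = O + 2*x
(t + M(0, 7))**2 = (102 + (0 + 2*7))**2 = (102 + (0 + 14))**2 = (102 + 14)**2 = 116**2 = 13456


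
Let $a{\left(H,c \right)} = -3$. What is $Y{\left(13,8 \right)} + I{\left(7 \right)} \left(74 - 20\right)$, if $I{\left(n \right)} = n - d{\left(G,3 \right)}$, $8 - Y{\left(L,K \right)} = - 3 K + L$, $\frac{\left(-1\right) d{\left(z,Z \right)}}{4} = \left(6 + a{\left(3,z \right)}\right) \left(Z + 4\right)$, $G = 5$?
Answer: $4933$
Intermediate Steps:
$d{\left(z,Z \right)} = -48 - 12 Z$ ($d{\left(z,Z \right)} = - 4 \left(6 - 3\right) \left(Z + 4\right) = - 4 \cdot 3 \left(4 + Z\right) = - 4 \left(12 + 3 Z\right) = -48 - 12 Z$)
$Y{\left(L,K \right)} = 8 - L + 3 K$ ($Y{\left(L,K \right)} = 8 - \left(- 3 K + L\right) = 8 - \left(L - 3 K\right) = 8 + \left(- L + 3 K\right) = 8 - L + 3 K$)
$I{\left(n \right)} = 84 + n$ ($I{\left(n \right)} = n - \left(-48 - 36\right) = n - -84 = n + 84 = 84 + n$)
$Y{\left(13,8 \right)} + I{\left(7 \right)} \left(74 - 20\right) = \left(8 - 13 + 3 \cdot 8\right) + \left(84 + 7\right) \left(74 - 20\right) = \left(8 - 13 + 24\right) + 91 \cdot 54 = 19 + 4914 = 4933$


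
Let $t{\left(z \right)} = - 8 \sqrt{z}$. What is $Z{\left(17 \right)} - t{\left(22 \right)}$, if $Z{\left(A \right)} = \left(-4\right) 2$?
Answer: $-8 + 8 \sqrt{22} \approx 29.523$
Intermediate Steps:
$Z{\left(A \right)} = -8$
$Z{\left(17 \right)} - t{\left(22 \right)} = -8 - - 8 \sqrt{22} = -8 + 8 \sqrt{22}$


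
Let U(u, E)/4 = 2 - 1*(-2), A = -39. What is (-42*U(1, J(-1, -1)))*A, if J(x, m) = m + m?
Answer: 26208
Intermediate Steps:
J(x, m) = 2*m
U(u, E) = 16 (U(u, E) = 4*(2 - 1*(-2)) = 4*(2 + 2) = 4*4 = 16)
(-42*U(1, J(-1, -1)))*A = -42*16*(-39) = -672*(-39) = 26208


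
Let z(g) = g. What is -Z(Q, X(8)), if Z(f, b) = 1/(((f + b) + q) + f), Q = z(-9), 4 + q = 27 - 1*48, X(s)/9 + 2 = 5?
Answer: 1/16 ≈ 0.062500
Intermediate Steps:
X(s) = 27 (X(s) = -18 + 9*5 = -18 + 45 = 27)
q = -25 (q = -4 + (27 - 1*48) = -4 + (27 - 48) = -4 - 21 = -25)
Q = -9
Z(f, b) = 1/(-25 + b + 2*f) (Z(f, b) = 1/(((f + b) - 25) + f) = 1/(((b + f) - 25) + f) = 1/((-25 + b + f) + f) = 1/(-25 + b + 2*f))
-Z(Q, X(8)) = -1/(-25 + 27 + 2*(-9)) = -1/(-25 + 27 - 18) = -1/(-16) = -1*(-1/16) = 1/16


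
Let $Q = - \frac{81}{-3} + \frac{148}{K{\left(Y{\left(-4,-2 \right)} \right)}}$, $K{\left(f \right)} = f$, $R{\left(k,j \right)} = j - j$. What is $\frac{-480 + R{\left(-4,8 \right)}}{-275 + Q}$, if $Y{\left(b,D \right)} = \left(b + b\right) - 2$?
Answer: $\frac{400}{219} \approx 1.8265$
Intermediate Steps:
$R{\left(k,j \right)} = 0$
$Y{\left(b,D \right)} = -2 + 2 b$ ($Y{\left(b,D \right)} = 2 b - 2 = -2 + 2 b$)
$Q = \frac{61}{5}$ ($Q = - \frac{81}{-3} + \frac{148}{-2 + 2 \left(-4\right)} = \left(-81\right) \left(- \frac{1}{3}\right) + \frac{148}{-2 - 8} = 27 + \frac{148}{-10} = 27 + 148 \left(- \frac{1}{10}\right) = 27 - \frac{74}{5} = \frac{61}{5} \approx 12.2$)
$\frac{-480 + R{\left(-4,8 \right)}}{-275 + Q} = \frac{-480 + 0}{-275 + \frac{61}{5}} = - \frac{480}{- \frac{1314}{5}} = \left(-480\right) \left(- \frac{5}{1314}\right) = \frac{400}{219}$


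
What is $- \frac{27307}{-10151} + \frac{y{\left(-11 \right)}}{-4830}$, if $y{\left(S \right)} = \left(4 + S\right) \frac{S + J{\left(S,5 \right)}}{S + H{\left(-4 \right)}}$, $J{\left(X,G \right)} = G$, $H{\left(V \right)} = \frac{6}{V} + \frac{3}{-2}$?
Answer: $\frac{43974421}{16343110} \approx 2.6907$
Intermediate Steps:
$H{\left(V \right)} = - \frac{3}{2} + \frac{6}{V}$ ($H{\left(V \right)} = \frac{6}{V} + 3 \left(- \frac{1}{2}\right) = \frac{6}{V} - \frac{3}{2} = - \frac{3}{2} + \frac{6}{V}$)
$y{\left(S \right)} = \frac{\left(4 + S\right) \left(5 + S\right)}{-3 + S}$ ($y{\left(S \right)} = \left(4 + S\right) \frac{S + 5}{S - \left(\frac{3}{2} - \frac{6}{-4}\right)} = \left(4 + S\right) \frac{5 + S}{S + \left(- \frac{3}{2} + 6 \left(- \frac{1}{4}\right)\right)} = \left(4 + S\right) \frac{5 + S}{S - 3} = \left(4 + S\right) \frac{5 + S}{-3 + S} = \frac{\left(4 + S\right) \left(5 + S\right)}{-3 + S}$)
$- \frac{27307}{-10151} + \frac{y{\left(-11 \right)}}{-4830} = - \frac{27307}{-10151} + \frac{\frac{1}{-3 - 11} \left(20 + \left(-11\right)^{2} + 9 \left(-11\right)\right)}{-4830} = \left(-27307\right) \left(- \frac{1}{10151}\right) + \frac{20 + 121 - 99}{-14} \left(- \frac{1}{4830}\right) = \frac{27307}{10151} + \left(- \frac{1}{14}\right) 42 \left(- \frac{1}{4830}\right) = \frac{27307}{10151} - - \frac{1}{1610} = \frac{27307}{10151} + \frac{1}{1610} = \frac{43974421}{16343110}$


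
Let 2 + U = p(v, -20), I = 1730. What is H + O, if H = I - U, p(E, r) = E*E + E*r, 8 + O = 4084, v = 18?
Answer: 5844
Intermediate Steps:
O = 4076 (O = -8 + 4084 = 4076)
p(E, r) = E**2 + E*r
U = -38 (U = -2 + 18*(18 - 20) = -2 + 18*(-2) = -2 - 36 = -38)
H = 1768 (H = 1730 - 1*(-38) = 1730 + 38 = 1768)
H + O = 1768 + 4076 = 5844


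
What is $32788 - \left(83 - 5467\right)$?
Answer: $38172$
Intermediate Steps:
$32788 - \left(83 - 5467\right) = 32788 - -5384 = 32788 + 5384 = 38172$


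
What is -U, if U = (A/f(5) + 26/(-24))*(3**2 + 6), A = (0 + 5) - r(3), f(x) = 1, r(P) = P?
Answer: -55/4 ≈ -13.750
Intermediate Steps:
A = 2 (A = (0 + 5) - 1*3 = 5 - 3 = 2)
U = 55/4 (U = (2/1 + 26/(-24))*(3**2 + 6) = (2*1 + 26*(-1/24))*(9 + 6) = (2 - 13/12)*15 = (11/12)*15 = 55/4 ≈ 13.750)
-U = -1*55/4 = -55/4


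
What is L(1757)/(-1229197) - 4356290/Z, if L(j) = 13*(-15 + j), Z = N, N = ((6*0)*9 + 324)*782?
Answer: -2680238185429/155719592748 ≈ -17.212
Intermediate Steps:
N = 253368 (N = (0*9 + 324)*782 = (0 + 324)*782 = 324*782 = 253368)
Z = 253368
L(j) = -195 + 13*j
L(1757)/(-1229197) - 4356290/Z = (-195 + 13*1757)/(-1229197) - 4356290/253368 = (-195 + 22841)*(-1/1229197) - 4356290*1/253368 = 22646*(-1/1229197) - 2178145/126684 = -22646/1229197 - 2178145/126684 = -2680238185429/155719592748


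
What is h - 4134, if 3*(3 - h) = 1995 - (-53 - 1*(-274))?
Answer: -14167/3 ≈ -4722.3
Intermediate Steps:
h = -1765/3 (h = 3 - (1995 - (-53 - 1*(-274)))/3 = 3 - (1995 - (-53 + 274))/3 = 3 - (1995 - 1*221)/3 = 3 - (1995 - 221)/3 = 3 - 1/3*1774 = 3 - 1774/3 = -1765/3 ≈ -588.33)
h - 4134 = -1765/3 - 4134 = -14167/3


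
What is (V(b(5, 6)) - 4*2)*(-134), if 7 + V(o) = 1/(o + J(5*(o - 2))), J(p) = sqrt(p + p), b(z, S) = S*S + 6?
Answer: 62243/31 ≈ 2007.8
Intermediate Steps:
b(z, S) = 6 + S**2 (b(z, S) = S**2 + 6 = 6 + S**2)
J(p) = sqrt(2)*sqrt(p) (J(p) = sqrt(2*p) = sqrt(2)*sqrt(p))
V(o) = -7 + 1/(o + sqrt(2)*sqrt(-10 + 5*o)) (V(o) = -7 + 1/(o + sqrt(2)*sqrt(5*(o - 2))) = -7 + 1/(o + sqrt(2)*sqrt(5*(-2 + o))) = -7 + 1/(o + sqrt(2)*sqrt(-10 + 5*o)))
(V(b(5, 6)) - 4*2)*(-134) = ((1 - 7*(6 + 6**2) - 7*sqrt(-20 + 10*(6 + 6**2)))/((6 + 6**2) + sqrt(10)*sqrt(-2 + (6 + 6**2))) - 4*2)*(-134) = ((1 - 7*(6 + 36) - 7*sqrt(-20 + 10*(6 + 36)))/((6 + 36) + sqrt(10)*sqrt(-2 + (6 + 36))) - 8)*(-134) = ((1 - 7*42 - 7*sqrt(-20 + 10*42))/(42 + sqrt(10)*sqrt(-2 + 42)) - 8)*(-134) = ((1 - 294 - 7*sqrt(-20 + 420))/(42 + sqrt(10)*sqrt(40)) - 8)*(-134) = ((1 - 294 - 7*sqrt(400))/(42 + sqrt(10)*(2*sqrt(10))) - 8)*(-134) = ((1 - 294 - 7*20)/(42 + 20) - 8)*(-134) = ((1 - 294 - 140)/62 - 8)*(-134) = ((1/62)*(-433) - 8)*(-134) = (-433/62 - 8)*(-134) = -929/62*(-134) = 62243/31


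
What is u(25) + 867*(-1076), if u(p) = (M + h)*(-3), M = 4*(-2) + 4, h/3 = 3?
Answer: -932907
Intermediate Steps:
h = 9 (h = 3*3 = 9)
M = -4 (M = -8 + 4 = -4)
u(p) = -15 (u(p) = (-4 + 9)*(-3) = 5*(-3) = -15)
u(25) + 867*(-1076) = -15 + 867*(-1076) = -15 - 932892 = -932907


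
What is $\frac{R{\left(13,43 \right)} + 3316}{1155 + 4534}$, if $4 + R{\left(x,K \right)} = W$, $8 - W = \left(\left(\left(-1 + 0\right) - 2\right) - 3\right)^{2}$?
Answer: $\frac{3284}{5689} \approx 0.57725$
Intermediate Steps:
$W = -28$ ($W = 8 - \left(\left(\left(-1 + 0\right) - 2\right) - 3\right)^{2} = 8 - \left(\left(-1 - 2\right) - 3\right)^{2} = 8 - \left(-3 - 3\right)^{2} = 8 - \left(-6\right)^{2} = 8 - 36 = -28$)
$R{\left(x,K \right)} = -32$ ($R{\left(x,K \right)} = -4 - 28 = -32$)
$\frac{R{\left(13,43 \right)} + 3316}{1155 + 4534} = \frac{-32 + 3316}{1155 + 4534} = \frac{3284}{5689}$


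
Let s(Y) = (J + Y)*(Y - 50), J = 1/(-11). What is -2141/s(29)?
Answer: 23551/6678 ≈ 3.5267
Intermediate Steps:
J = -1/11 ≈ -0.090909
s(Y) = (-50 + Y)*(-1/11 + Y) (s(Y) = (-1/11 + Y)*(Y - 50) = (-1/11 + Y)*(-50 + Y) = (-50 + Y)*(-1/11 + Y))
-2141/s(29) = -2141/(50/11 + 29**2 - 551/11*29) = -2141/(50/11 + 841 - 15979/11) = -2141/(-6678/11) = -2141*(-11/6678) = 23551/6678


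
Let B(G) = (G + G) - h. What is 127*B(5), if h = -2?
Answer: 1524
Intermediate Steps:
B(G) = 2 + 2*G (B(G) = (G + G) - 1*(-2) = 2*G + 2 = 2 + 2*G)
127*B(5) = 127*(2 + 2*5) = 127*(2 + 10) = 127*12 = 1524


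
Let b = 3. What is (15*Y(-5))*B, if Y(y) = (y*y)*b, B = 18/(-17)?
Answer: -20250/17 ≈ -1191.2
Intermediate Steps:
B = -18/17 (B = 18*(-1/17) = -18/17 ≈ -1.0588)
Y(y) = 3*y² (Y(y) = (y*y)*3 = y²*3 = 3*y²)
(15*Y(-5))*B = (15*(3*(-5)²))*(-18/17) = (15*(3*25))*(-18/17) = (15*75)*(-18/17) = 1125*(-18/17) = -20250/17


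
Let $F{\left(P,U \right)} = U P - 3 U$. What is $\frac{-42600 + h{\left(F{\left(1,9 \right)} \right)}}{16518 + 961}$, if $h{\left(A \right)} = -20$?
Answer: $- \frac{42620}{17479} \approx -2.4384$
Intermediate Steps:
$F{\left(P,U \right)} = - 3 U + P U$ ($F{\left(P,U \right)} = P U - 3 U = - 3 U + P U$)
$\frac{-42600 + h{\left(F{\left(1,9 \right)} \right)}}{16518 + 961} = \frac{-42600 - 20}{16518 + 961} = - \frac{42620}{17479}$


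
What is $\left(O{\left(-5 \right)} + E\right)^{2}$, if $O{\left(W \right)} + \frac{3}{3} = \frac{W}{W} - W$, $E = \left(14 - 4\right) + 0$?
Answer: $225$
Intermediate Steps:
$E = 10$ ($E = 10 + 0 = 10$)
$O{\left(W \right)} = - W$ ($O{\left(W \right)} = -1 - \left(W - \frac{W}{W}\right) = -1 - \left(-1 + W\right) = - W$)
$\left(O{\left(-5 \right)} + E\right)^{2} = \left(\left(-1\right) \left(-5\right) + 10\right)^{2} = \left(5 + 10\right)^{2} = 15^{2} = 225$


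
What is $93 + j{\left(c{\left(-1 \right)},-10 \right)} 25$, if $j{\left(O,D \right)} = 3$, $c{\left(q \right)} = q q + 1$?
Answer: $168$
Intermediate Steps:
$c{\left(q \right)} = 1 + q^{2}$ ($c{\left(q \right)} = q^{2} + 1 = 1 + q^{2}$)
$93 + j{\left(c{\left(-1 \right)},-10 \right)} 25 = 93 + 3 \cdot 25 = 93 + 75 = 168$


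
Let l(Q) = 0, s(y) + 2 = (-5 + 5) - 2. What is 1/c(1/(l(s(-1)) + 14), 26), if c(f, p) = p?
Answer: 1/26 ≈ 0.038462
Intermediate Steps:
s(y) = -4 (s(y) = -2 + ((-5 + 5) - 2) = -2 + (0 - 2) = -2 - 2 = -4)
1/c(1/(l(s(-1)) + 14), 26) = 1/26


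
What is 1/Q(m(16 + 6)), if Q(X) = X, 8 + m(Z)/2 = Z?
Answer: 1/28 ≈ 0.035714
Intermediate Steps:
m(Z) = -16 + 2*Z
1/Q(m(16 + 6)) = 1/(-16 + 2*(16 + 6)) = 1/(-16 + 2*22) = 1/(-16 + 44) = 1/28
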